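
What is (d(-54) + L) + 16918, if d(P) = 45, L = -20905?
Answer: -3942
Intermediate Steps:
(d(-54) + L) + 16918 = (45 - 20905) + 16918 = -20860 + 16918 = -3942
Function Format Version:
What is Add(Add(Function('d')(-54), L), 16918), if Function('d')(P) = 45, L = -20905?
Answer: -3942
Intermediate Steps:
Add(Add(Function('d')(-54), L), 16918) = Add(Add(45, -20905), 16918) = Add(-20860, 16918) = -3942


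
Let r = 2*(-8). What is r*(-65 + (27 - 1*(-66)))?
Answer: -448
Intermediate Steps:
r = -16
r*(-65 + (27 - 1*(-66))) = -16*(-65 + (27 - 1*(-66))) = -16*(-65 + (27 + 66)) = -16*(-65 + 93) = -16*28 = -448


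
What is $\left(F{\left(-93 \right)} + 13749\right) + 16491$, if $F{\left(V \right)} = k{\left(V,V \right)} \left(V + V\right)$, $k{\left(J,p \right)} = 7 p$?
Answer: $151326$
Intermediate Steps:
$F{\left(V \right)} = 14 V^{2}$ ($F{\left(V \right)} = 7 V \left(V + V\right) = 7 V 2 V = 14 V^{2}$)
$\left(F{\left(-93 \right)} + 13749\right) + 16491 = \left(14 \left(-93\right)^{2} + 13749\right) + 16491 = \left(14 \cdot 8649 + 13749\right) + 16491 = \left(121086 + 13749\right) + 16491 = 134835 + 16491 = 151326$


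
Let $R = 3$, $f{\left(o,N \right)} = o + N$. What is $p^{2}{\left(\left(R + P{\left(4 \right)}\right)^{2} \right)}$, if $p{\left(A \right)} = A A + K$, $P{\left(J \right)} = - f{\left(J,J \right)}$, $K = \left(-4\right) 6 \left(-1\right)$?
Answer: $421201$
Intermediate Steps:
$f{\left(o,N \right)} = N + o$
$K = 24$ ($K = \left(-24\right) \left(-1\right) = 24$)
$P{\left(J \right)} = - 2 J$ ($P{\left(J \right)} = - (J + J) = - 2 J$)
$p{\left(A \right)} = 24 + A^{2}$ ($p{\left(A \right)} = A A + 24 = A^{2} + 24 = 24 + A^{2}$)
$p^{2}{\left(\left(R + P{\left(4 \right)}\right)^{2} \right)} = \left(24 + \left(\left(3 - 8\right)^{2}\right)^{2}\right)^{2} = \left(24 + \left(\left(-5\right)^{2}\right)^{2}\right)^{2} = \left(24 + 25^{2}\right)^{2} = \left(24 + 625\right)^{2} = 649^{2} = 421201$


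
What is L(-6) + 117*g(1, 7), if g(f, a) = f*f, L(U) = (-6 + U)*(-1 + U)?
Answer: 201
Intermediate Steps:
L(U) = (-1 + U)*(-6 + U)
g(f, a) = f²
L(-6) + 117*g(1, 7) = (6 + (-6)² - 7*(-6)) + 117*1² = (6 + 36 + 42) + 117*1 = 84 + 117 = 201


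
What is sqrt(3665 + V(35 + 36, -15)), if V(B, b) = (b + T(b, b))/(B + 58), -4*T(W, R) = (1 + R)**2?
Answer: sqrt(60981009)/129 ≈ 60.535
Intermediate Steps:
T(W, R) = -(1 + R)**2/4
V(B, b) = (b - (1 + b)**2/4)/(58 + B) (V(B, b) = (b - (1 + b)**2/4)/(B + 58) = (b - (1 + b)**2/4)/(58 + B))
sqrt(3665 + V(35 + 36, -15)) = sqrt(3665 + (-15 - (1 - 15)**2/4)/(58 + (35 + 36))) = sqrt(3665 + (-15 - 1/4*(-14)**2)/(58 + 71)) = sqrt(3665 + (-15 - 1/4*196)/129) = sqrt(3665 + (-15 - 49)/129) = sqrt(3665 + (1/129)*(-64)) = sqrt(3665 - 64/129) = sqrt(472721/129) = sqrt(60981009)/129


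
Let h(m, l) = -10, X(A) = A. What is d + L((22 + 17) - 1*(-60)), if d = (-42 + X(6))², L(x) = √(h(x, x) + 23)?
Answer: 1296 + √13 ≈ 1299.6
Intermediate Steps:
L(x) = √13 (L(x) = √(-10 + 23) = √13)
d = 1296 (d = (-42 + 6)² = (-36)² = 1296)
d + L((22 + 17) - 1*(-60)) = 1296 + √13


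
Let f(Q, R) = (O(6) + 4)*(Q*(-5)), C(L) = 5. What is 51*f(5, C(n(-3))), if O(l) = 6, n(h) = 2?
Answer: -12750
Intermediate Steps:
f(Q, R) = -50*Q (f(Q, R) = (6 + 4)*(Q*(-5)) = 10*(-5*Q) = -50*Q)
51*f(5, C(n(-3))) = 51*(-50*5) = 51*(-250) = -12750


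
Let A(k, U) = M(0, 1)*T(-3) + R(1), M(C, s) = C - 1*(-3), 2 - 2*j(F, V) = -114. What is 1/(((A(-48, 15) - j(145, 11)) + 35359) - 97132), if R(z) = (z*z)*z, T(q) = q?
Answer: -1/61839 ≈ -1.6171e-5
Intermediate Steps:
j(F, V) = 58 (j(F, V) = 1 - ½*(-114) = 1 + 57 = 58)
R(z) = z³ (R(z) = z²*z = z³)
M(C, s) = 3 + C (M(C, s) = C + 3 = 3 + C)
A(k, U) = -8 (A(k, U) = (3 + 0)*(-3) + 1³ = 3*(-3) + 1 = -9 + 1 = -8)
1/(((A(-48, 15) - j(145, 11)) + 35359) - 97132) = 1/(((-8 - 1*58) + 35359) - 97132) = 1/(((-8 - 58) + 35359) - 97132) = 1/((-66 + 35359) - 97132) = 1/(35293 - 97132) = 1/(-61839) = -1/61839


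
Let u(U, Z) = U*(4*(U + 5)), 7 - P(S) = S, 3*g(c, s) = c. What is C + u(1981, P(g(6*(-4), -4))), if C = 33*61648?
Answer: 17771448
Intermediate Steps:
g(c, s) = c/3
P(S) = 7 - S
u(U, Z) = U*(20 + 4*U) (u(U, Z) = U*(4*(5 + U)) = U*(20 + 4*U))
C = 2034384
C + u(1981, P(g(6*(-4), -4))) = 2034384 + 4*1981*(5 + 1981) = 2034384 + 4*1981*1986 = 2034384 + 15737064 = 17771448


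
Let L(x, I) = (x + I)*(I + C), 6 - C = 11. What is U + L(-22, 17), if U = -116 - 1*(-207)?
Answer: 31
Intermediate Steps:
C = -5 (C = 6 - 1*11 = 6 - 11 = -5)
U = 91 (U = -116 + 207 = 91)
L(x, I) = (-5 + I)*(I + x) (L(x, I) = (x + I)*(I - 5) = (I + x)*(-5 + I) = (-5 + I)*(I + x))
U + L(-22, 17) = 91 + (17**2 - 5*17 - 5*(-22) + 17*(-22)) = 91 + (289 - 85 + 110 - 374) = 91 - 60 = 31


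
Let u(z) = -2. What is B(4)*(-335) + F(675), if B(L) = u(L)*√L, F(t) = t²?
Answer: 456965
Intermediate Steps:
B(L) = -2*√L
B(4)*(-335) + F(675) = -2*√4*(-335) + 675² = -2*2*(-335) + 455625 = -4*(-335) + 455625 = 1340 + 455625 = 456965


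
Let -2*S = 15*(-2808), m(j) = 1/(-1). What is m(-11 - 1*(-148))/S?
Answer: -1/21060 ≈ -4.7483e-5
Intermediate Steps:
m(j) = -1
S = 21060 (S = -15*(-2808)/2 = -½*(-42120) = 21060)
m(-11 - 1*(-148))/S = -1/21060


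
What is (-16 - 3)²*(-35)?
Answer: -12635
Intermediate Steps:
(-16 - 3)²*(-35) = (-19)²*(-35) = 361*(-35) = -12635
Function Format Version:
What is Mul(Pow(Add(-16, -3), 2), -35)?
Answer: -12635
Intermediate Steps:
Mul(Pow(Add(-16, -3), 2), -35) = Mul(Pow(-19, 2), -35) = Mul(361, -35) = -12635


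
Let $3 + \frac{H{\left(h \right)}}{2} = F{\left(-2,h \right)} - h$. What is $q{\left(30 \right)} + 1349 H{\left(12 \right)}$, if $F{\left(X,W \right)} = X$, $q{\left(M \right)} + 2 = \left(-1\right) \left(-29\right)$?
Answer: $-45839$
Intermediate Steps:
$q{\left(M \right)} = 27$ ($q{\left(M \right)} = -2 - -29 = -2 + 29 = 27$)
$H{\left(h \right)} = -10 - 2 h$ ($H{\left(h \right)} = -6 + 2 \left(-2 - h\right) = -6 - \left(4 + 2 h\right) = -10 - 2 h$)
$q{\left(30 \right)} + 1349 H{\left(12 \right)} = 27 + 1349 \left(-10 - 24\right) = 27 + 1349 \left(-34\right) = 27 - 45866 = -45839$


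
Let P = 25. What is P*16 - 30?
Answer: 370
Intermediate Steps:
P*16 - 30 = 25*16 - 30 = 400 - 30 = 370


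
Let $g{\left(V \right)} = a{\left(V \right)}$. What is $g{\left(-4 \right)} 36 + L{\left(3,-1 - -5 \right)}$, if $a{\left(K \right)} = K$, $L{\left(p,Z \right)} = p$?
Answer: $-141$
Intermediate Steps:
$g{\left(V \right)} = V$
$g{\left(-4 \right)} 36 + L{\left(3,-1 - -5 \right)} = \left(-4\right) 36 + 3 = -144 + 3 = -141$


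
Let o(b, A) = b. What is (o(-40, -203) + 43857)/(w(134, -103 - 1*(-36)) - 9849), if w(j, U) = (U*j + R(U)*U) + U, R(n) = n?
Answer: -1019/335 ≈ -3.0418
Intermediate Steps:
w(j, U) = U + U² + U*j (w(j, U) = (U*j + U*U) + U = (U*j + U²) + U = (U² + U*j) + U = U + U² + U*j)
(o(-40, -203) + 43857)/(w(134, -103 - 1*(-36)) - 9849) = (-40 + 43857)/((-103 - 1*(-36))*(1 + (-103 - 1*(-36)) + 134) - 9849) = 43817/((-103 + 36)*(1 + (-103 + 36) + 134) - 9849) = 43817/(-67*(1 - 67 + 134) - 9849) = 43817/(-67*68 - 9849) = 43817/(-4556 - 9849) = 43817/(-14405) = 43817*(-1/14405) = -1019/335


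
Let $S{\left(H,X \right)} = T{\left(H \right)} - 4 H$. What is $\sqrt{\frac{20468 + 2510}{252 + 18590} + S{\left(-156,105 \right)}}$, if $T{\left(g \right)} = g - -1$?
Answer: $\frac{\sqrt{41734445898}}{9421} \approx 21.685$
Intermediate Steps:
$T{\left(g \right)} = 1 + g$ ($T{\left(g \right)} = g + 1 = 1 + g$)
$S{\left(H,X \right)} = 1 - 3 H$ ($S{\left(H,X \right)} = \left(1 + H\right) - 4 H = 1 - 3 H$)
$\sqrt{\frac{20468 + 2510}{252 + 18590} + S{\left(-156,105 \right)}} = \sqrt{\frac{20468 + 2510}{252 + 18590} + \left(1 - -468\right)} = \sqrt{\frac{22978}{18842} + \left(1 + 468\right)} = \sqrt{22978 \cdot \frac{1}{18842} + 469} = \sqrt{\frac{11489}{9421} + 469} = \sqrt{\frac{4429938}{9421}} = \frac{\sqrt{41734445898}}{9421}$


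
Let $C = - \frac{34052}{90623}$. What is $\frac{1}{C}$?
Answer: $- \frac{90623}{34052} \approx -2.6613$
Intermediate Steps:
$C = - \frac{34052}{90623}$ ($C = \left(-34052\right) \frac{1}{90623} = - \frac{34052}{90623} \approx -0.37575$)
$\frac{1}{C} = \frac{1}{- \frac{34052}{90623}} = - \frac{90623}{34052}$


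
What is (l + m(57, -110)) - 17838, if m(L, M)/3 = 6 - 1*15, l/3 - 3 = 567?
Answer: -16155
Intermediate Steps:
l = 1710 (l = 9 + 3*567 = 9 + 1701 = 1710)
m(L, M) = -27 (m(L, M) = 3*(6 - 1*15) = 3*(6 - 15) = 3*(-9) = -27)
(l + m(57, -110)) - 17838 = (1710 - 27) - 17838 = 1683 - 17838 = -16155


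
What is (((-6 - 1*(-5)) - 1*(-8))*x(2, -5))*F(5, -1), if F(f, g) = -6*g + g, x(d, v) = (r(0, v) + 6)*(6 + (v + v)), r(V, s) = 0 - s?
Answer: -1540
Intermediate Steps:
r(V, s) = -s
x(d, v) = (6 - v)*(6 + 2*v) (x(d, v) = (-v + 6)*(6 + (v + v)) = (6 - v)*(6 + 2*v))
F(f, g) = -5*g
(((-6 - 1*(-5)) - 1*(-8))*x(2, -5))*F(5, -1) = (((-6 - 1*(-5)) - 1*(-8))*(36 - 2*(-5)**2 + 6*(-5)))*(-5*(-1)) = (((-6 + 5) + 8)*(36 - 2*25 - 30))*5 = ((-1 + 8)*(36 - 50 - 30))*5 = (7*(-44))*5 = -308*5 = -1540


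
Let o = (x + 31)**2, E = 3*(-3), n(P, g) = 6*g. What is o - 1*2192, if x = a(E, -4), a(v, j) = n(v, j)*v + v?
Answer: 54452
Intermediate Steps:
E = -9
a(v, j) = v + 6*j*v (a(v, j) = (6*j)*v + v = 6*j*v + v = v + 6*j*v)
x = 207 (x = -9*(1 + 6*(-4)) = -9*(1 - 24) = -9*(-23) = 207)
o = 56644 (o = (207 + 31)**2 = 238**2 = 56644)
o - 1*2192 = 56644 - 1*2192 = 56644 - 2192 = 54452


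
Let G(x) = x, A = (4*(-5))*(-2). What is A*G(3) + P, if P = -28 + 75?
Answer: 167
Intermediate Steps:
A = 40 (A = -20*(-2) = 40)
P = 47
A*G(3) + P = 40*3 + 47 = 120 + 47 = 167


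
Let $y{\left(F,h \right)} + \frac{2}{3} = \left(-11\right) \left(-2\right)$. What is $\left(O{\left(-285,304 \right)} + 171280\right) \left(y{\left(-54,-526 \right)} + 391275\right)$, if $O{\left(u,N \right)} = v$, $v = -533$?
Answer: $\frac{200438025083}{3} \approx 6.6813 \cdot 10^{10}$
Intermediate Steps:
$y{\left(F,h \right)} = \frac{64}{3}$ ($y{\left(F,h \right)} = - \frac{2}{3} - -22 = - \frac{2}{3} + 22 = \frac{64}{3}$)
$O{\left(u,N \right)} = -533$
$\left(O{\left(-285,304 \right)} + 171280\right) \left(y{\left(-54,-526 \right)} + 391275\right) = \left(-533 + 171280\right) \left(\frac{64}{3} + 391275\right) = 170747 \cdot \frac{1173889}{3} = \frac{200438025083}{3}$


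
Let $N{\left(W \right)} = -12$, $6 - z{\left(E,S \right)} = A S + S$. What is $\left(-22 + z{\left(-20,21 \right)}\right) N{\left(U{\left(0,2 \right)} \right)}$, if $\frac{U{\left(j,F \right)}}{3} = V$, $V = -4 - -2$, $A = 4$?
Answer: $1452$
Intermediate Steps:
$V = -2$ ($V = -4 + 2 = -2$)
$z{\left(E,S \right)} = 6 - 5 S$ ($z{\left(E,S \right)} = 6 - \left(4 S + S\right) = 6 - 5 S$)
$U{\left(j,F \right)} = -6$ ($U{\left(j,F \right)} = 3 \left(-2\right) = -6$)
$\left(-22 + z{\left(-20,21 \right)}\right) N{\left(U{\left(0,2 \right)} \right)} = \left(-22 + \left(6 - 105\right)\right) \left(-12\right) = \left(-22 - 99\right) \left(-12\right) = \left(-121\right) \left(-12\right) = 1452$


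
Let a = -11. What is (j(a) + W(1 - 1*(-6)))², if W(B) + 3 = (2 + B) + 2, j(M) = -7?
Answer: 1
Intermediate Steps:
W(B) = 1 + B (W(B) = -3 + ((2 + B) + 2) = -3 + (4 + B) = 1 + B)
(j(a) + W(1 - 1*(-6)))² = (-7 + (1 + (1 - 1*(-6))))² = (-7 + (1 + (1 + 6)))² = (-7 + (1 + 7))² = (-7 + 8)² = 1² = 1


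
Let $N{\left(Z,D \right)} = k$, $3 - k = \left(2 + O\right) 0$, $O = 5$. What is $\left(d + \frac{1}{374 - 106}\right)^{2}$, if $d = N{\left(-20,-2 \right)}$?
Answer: $\frac{648025}{71824} \approx 9.0224$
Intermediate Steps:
$k = 3$ ($k = 3 - \left(2 + 5\right) 0 = 3 - 7 \cdot 0 = 3 - 0 = 3 + 0 = 3$)
$N{\left(Z,D \right)} = 3$
$d = 3$
$\left(d + \frac{1}{374 - 106}\right)^{2} = \left(3 + \frac{1}{374 - 106}\right)^{2} = \left(3 + \frac{1}{268}\right)^{2} = \left(\frac{805}{268}\right)^{2} = \frac{648025}{71824}$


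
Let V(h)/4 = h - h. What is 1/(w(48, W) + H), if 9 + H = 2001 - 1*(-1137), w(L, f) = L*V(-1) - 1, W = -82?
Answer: 1/3128 ≈ 0.00031969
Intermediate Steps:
V(h) = 0 (V(h) = 4*(h - h) = 4*0 = 0)
w(L, f) = -1 (w(L, f) = L*0 - 1 = 0 - 1 = -1)
H = 3129 (H = -9 + (2001 - 1*(-1137)) = -9 + (2001 + 1137) = -9 + 3138 = 3129)
1/(w(48, W) + H) = 1/(-1 + 3129) = 1/3128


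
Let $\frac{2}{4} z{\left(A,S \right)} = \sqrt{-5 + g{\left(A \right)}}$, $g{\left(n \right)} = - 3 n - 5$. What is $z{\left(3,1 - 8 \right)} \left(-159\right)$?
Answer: $- 318 i \sqrt{19} \approx - 1386.1 i$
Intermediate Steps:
$g{\left(n \right)} = -5 - 3 n$
$z{\left(A,S \right)} = 2 \sqrt{-10 - 3 A}$ ($z{\left(A,S \right)} = 2 \sqrt{-5 - \left(5 + 3 A\right)} = 2 \sqrt{-10 - 3 A}$)
$z{\left(3,1 - 8 \right)} \left(-159\right) = 2 \sqrt{-10 - 9} \left(-159\right) = 2 \sqrt{-19} \left(-159\right) = 2 i \sqrt{19} \left(-159\right) = - 318 i \sqrt{19}$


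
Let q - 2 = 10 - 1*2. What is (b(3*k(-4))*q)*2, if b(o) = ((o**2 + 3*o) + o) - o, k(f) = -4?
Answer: 2160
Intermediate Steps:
q = 10 (q = 2 + (10 - 1*2) = 2 + (10 - 2) = 2 + 8 = 10)
b(o) = o**2 + 3*o (b(o) = (o**2 + 4*o) - o = o**2 + 3*o)
(b(3*k(-4))*q)*2 = (((3*(-4))*(3 + 3*(-4)))*10)*2 = (-12*(3 - 12)*10)*2 = (-12*(-9)*10)*2 = (108*10)*2 = 1080*2 = 2160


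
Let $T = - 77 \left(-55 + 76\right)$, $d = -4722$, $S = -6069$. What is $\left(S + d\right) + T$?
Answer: $-12408$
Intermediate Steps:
$T = -1617$ ($T = \left(-77\right) 21 = -1617$)
$\left(S + d\right) + T = \left(-6069 - 4722\right) - 1617 = -10791 - 1617 = -12408$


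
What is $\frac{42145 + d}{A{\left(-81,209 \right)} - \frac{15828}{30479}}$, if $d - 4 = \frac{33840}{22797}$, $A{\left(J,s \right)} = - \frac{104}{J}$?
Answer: $\frac{263586699810423}{4781665684} \approx 55124.0$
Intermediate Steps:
$d = \frac{13892}{2533}$ ($d = 4 + \frac{33840}{22797} = 4 + 33840 \cdot \frac{1}{22797} = 4 + \frac{3760}{2533} = \frac{13892}{2533} \approx 5.4844$)
$\frac{42145 + d}{A{\left(-81,209 \right)} - \frac{15828}{30479}} = \frac{42145 + \frac{13892}{2533}}{- \frac{104}{-81} - \frac{15828}{30479}} = \frac{106767177}{2533 \left(\left(-104\right) \left(- \frac{1}{81}\right) - \frac{15828}{30479}\right)} = \frac{106767177}{2533 \left(\frac{104}{81} - \frac{15828}{30479}\right)} = \frac{106767177}{2533 \cdot \frac{1887748}{2468799}} = \frac{106767177}{2533} \cdot \frac{2468799}{1887748} = \frac{263586699810423}{4781665684}$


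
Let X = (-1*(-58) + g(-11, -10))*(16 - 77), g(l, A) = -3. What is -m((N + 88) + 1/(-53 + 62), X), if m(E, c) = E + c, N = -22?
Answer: 29600/9 ≈ 3288.9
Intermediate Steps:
X = -3355 (X = (-1*(-58) - 3)*(16 - 77) = (58 - 3)*(-61) = 55*(-61) = -3355)
-m((N + 88) + 1/(-53 + 62), X) = -(((-22 + 88) + 1/(-53 + 62)) - 3355) = -((66 + 1/9) - 3355) = -((66 + ⅑) - 3355) = -(595/9 - 3355) = -1*(-29600/9) = 29600/9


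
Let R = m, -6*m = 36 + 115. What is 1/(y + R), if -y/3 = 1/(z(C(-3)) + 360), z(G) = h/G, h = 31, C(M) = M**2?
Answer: -19626/494083 ≈ -0.039722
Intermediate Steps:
m = -151/6 (m = -(36 + 115)/6 = -1/6*151 = -151/6 ≈ -25.167)
z(G) = 31/G
R = -151/6 ≈ -25.167
y = -27/3271 (y = -3/(31/((-3)**2) + 360) = -3/(31/9 + 360) = -3/3271/9 = -3*9/3271 = -27/3271 ≈ -0.0082543)
1/(y + R) = 1/(-27/3271 - 151/6) = 1/(-494083/19626) = -19626/494083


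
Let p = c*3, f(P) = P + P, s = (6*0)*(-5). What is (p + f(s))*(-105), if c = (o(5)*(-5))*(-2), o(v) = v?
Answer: -15750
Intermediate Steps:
s = 0 (s = 0*(-5) = 0)
c = 50 (c = (5*(-5))*(-2) = -25*(-2) = 50)
f(P) = 2*P
p = 150 (p = 50*3 = 150)
(p + f(s))*(-105) = (150 + 2*0)*(-105) = (150 + 0)*(-105) = 150*(-105) = -15750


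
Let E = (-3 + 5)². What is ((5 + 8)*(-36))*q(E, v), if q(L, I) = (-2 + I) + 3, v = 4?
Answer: -2340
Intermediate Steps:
E = 4 (E = 2² = 4)
q(L, I) = 1 + I
((5 + 8)*(-36))*q(E, v) = ((5 + 8)*(-36))*(1 + 4) = (13*(-36))*5 = -468*5 = -2340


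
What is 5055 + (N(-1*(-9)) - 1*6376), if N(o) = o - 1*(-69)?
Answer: -1243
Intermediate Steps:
N(o) = 69 + o (N(o) = o + 69 = 69 + o)
5055 + (N(-1*(-9)) - 1*6376) = 5055 + ((69 - 1*(-9)) - 1*6376) = 5055 + ((69 + 9) - 6376) = 5055 + (78 - 6376) = 5055 - 6298 = -1243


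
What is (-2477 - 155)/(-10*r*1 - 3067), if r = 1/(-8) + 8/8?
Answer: 10528/12303 ≈ 0.85573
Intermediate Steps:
r = 7/8 (r = 1*(-⅛) + 8*(⅛) = -⅛ + 1 = 7/8 ≈ 0.87500)
(-2477 - 155)/(-10*r*1 - 3067) = (-2477 - 155)/(-10*7/8*1 - 3067) = -2632/(-35/4*1 - 3067) = -2632/(-35/4 - 3067) = -2632/(-12303/4) = -2632*(-4/12303) = 10528/12303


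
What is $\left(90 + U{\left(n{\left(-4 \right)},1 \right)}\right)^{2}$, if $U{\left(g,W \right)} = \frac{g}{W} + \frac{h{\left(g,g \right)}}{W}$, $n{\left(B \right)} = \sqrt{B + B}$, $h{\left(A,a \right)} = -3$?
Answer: $7561 + 348 i \sqrt{2} \approx 7561.0 + 492.15 i$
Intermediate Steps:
$n{\left(B \right)} = \sqrt{2} \sqrt{B}$ ($n{\left(B \right)} = \sqrt{2 B} = \sqrt{2} \sqrt{B}$)
$U{\left(g,W \right)} = - \frac{3}{W} + \frac{g}{W}$ ($U{\left(g,W \right)} = \frac{g}{W} - \frac{3}{W} = - \frac{3}{W} + \frac{g}{W}$)
$\left(90 + U{\left(n{\left(-4 \right)},1 \right)}\right)^{2} = \left(90 + \frac{-3 + \sqrt{2} \sqrt{-4}}{1}\right)^{2} = \left(90 + 1 \left(-3 + \sqrt{2} \cdot 2 i\right)\right)^{2} = \left(90 + 1 \left(-3 + 2 i \sqrt{2}\right)\right)^{2} = \left(90 - \left(3 - 2 i \sqrt{2}\right)\right)^{2} = \left(87 + 2 i \sqrt{2}\right)^{2}$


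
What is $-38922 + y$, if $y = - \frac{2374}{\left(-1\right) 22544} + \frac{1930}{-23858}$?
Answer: $- \frac{5233592382093}{134463688} \approx -38922.0$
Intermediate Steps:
$y = \frac{3282243}{134463688}$ ($y = - \frac{2374}{-22544} + 1930 \left(- \frac{1}{23858}\right) = \left(-2374\right) \left(- \frac{1}{22544}\right) - \frac{965}{11929} = \frac{1187}{11272} - \frac{965}{11929} = \frac{3282243}{134463688} \approx 0.02441$)
$-38922 + y = -38922 + \frac{3282243}{134463688} = - \frac{5233592382093}{134463688}$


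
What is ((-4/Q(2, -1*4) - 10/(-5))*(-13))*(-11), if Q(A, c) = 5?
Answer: 858/5 ≈ 171.60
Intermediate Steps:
((-4/Q(2, -1*4) - 10/(-5))*(-13))*(-11) = ((-4/5 - 10/(-5))*(-13))*(-11) = ((-4*1/5 - 10*(-1/5))*(-13))*(-11) = ((-4/5 + 2)*(-13))*(-11) = ((6/5)*(-13))*(-11) = -78/5*(-11) = 858/5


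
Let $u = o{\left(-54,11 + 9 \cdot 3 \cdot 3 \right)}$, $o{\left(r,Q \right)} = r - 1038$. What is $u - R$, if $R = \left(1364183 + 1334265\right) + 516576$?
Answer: $-3216116$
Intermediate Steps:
$R = 3215024$ ($R = 2698448 + 516576 = 3215024$)
$o{\left(r,Q \right)} = -1038 + r$
$u = -1092$ ($u = -1038 - 54 = -1092$)
$u - R = -1092 - 3215024 = -3216116$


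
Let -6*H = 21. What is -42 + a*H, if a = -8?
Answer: -14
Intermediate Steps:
H = -7/2 (H = -1/6*21 = -7/2 ≈ -3.5000)
-42 + a*H = -42 - 8*(-7/2) = -42 + 28 = -14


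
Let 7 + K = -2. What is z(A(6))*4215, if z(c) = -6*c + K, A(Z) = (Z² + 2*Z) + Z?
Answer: -1403595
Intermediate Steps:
K = -9 (K = -7 - 2 = -9)
A(Z) = Z² + 3*Z
z(c) = -9 - 6*c (z(c) = -6*c - 9 = -9 - 6*c)
z(A(6))*4215 = (-9 - 36*(3 + 6))*4215 = (-9 - 36*9)*4215 = (-9 - 6*54)*4215 = (-9 - 324)*4215 = -333*4215 = -1403595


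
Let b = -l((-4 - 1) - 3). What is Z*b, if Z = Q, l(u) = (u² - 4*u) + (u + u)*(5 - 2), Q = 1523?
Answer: -73104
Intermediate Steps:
l(u) = u² + 2*u (l(u) = (u² - 4*u) + (2*u)*3 = (u² - 4*u) + 6*u = u² + 2*u)
b = -48 (b = -((-4 - 1) - 3)*(2 + ((-4 - 1) - 3)) = -(-5 - 3)*(2 + (-5 - 3)) = -(-8)*(2 - 8) = -(-8)*(-6) = -1*48 = -48)
Z = 1523
Z*b = 1523*(-48) = -73104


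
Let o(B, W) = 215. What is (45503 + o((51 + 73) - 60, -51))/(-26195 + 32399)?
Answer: 22859/3102 ≈ 7.3691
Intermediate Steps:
(45503 + o((51 + 73) - 60, -51))/(-26195 + 32399) = (45503 + 215)/(-26195 + 32399) = 45718/6204 = 45718*(1/6204) = 22859/3102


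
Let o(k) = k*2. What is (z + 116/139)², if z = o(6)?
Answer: 3182656/19321 ≈ 164.73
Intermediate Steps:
o(k) = 2*k
z = 12 (z = 2*6 = 12)
(z + 116/139)² = (12 + 116/139)² = (1784/139)² = 3182656/19321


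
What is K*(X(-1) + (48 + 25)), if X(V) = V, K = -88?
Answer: -6336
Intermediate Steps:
K*(X(-1) + (48 + 25)) = -88*(-1 + (48 + 25)) = -88*(-1 + 73) = -88*72 = -6336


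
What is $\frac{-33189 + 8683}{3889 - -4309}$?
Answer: $- \frac{12253}{4099} \approx -2.9893$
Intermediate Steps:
$\frac{-33189 + 8683}{3889 - -4309} = - \frac{24506}{3889 + \left(-59 + 4368\right)} = - \frac{24506}{3889 + 4309} = - \frac{24506}{8198} = \left(-24506\right) \frac{1}{8198} = - \frac{12253}{4099}$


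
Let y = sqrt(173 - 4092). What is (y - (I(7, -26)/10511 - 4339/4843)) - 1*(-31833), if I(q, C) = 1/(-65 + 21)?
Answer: 71301878834915/2239810012 + I*sqrt(3919) ≈ 31834.0 + 62.602*I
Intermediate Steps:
I(q, C) = -1/44 (I(q, C) = 1/(-44) = -1/44)
y = I*sqrt(3919) (y = sqrt(-3919) = I*sqrt(3919) ≈ 62.602*I)
(y - (I(7, -26)/10511 - 4339/4843)) - 1*(-31833) = (I*sqrt(3919) - (-1/44/10511 - 4339/4843)) - 1*(-31833) = (I*sqrt(3919) - (-1/44*1/10511 - 4339*1/4843)) + 31833 = (I*sqrt(3919) - (-1/462484 - 4339/4843)) + 31833 = (I*sqrt(3919) - 1*(-2006722919/2239810012)) + 31833 = (I*sqrt(3919) + 2006722919/2239810012) + 31833 = (2006722919/2239810012 + I*sqrt(3919)) + 31833 = 71301878834915/2239810012 + I*sqrt(3919)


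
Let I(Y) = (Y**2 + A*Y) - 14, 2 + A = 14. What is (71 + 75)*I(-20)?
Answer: 21316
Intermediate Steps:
A = 12 (A = -2 + 14 = 12)
I(Y) = -14 + Y**2 + 12*Y (I(Y) = (Y**2 + 12*Y) - 14 = -14 + Y**2 + 12*Y)
(71 + 75)*I(-20) = (71 + 75)*(-14 + (-20)**2 + 12*(-20)) = 146*(-14 + 400 - 240) = 146*146 = 21316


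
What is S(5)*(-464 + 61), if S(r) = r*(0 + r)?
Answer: -10075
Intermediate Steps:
S(r) = r**2 (S(r) = r*r = r**2)
S(5)*(-464 + 61) = 5**2*(-464 + 61) = 25*(-403) = -10075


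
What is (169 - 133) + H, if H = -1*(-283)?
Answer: 319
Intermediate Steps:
H = 283
(169 - 133) + H = (169 - 133) + 283 = 36 + 283 = 319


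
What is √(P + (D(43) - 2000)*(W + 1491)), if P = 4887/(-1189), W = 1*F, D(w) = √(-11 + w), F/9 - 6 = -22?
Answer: √(-3808570184643 + 7617128748*√2)/1189 ≈ 1639.0*I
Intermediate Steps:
F = -144 (F = 54 + 9*(-22) = 54 - 198 = -144)
W = -144 (W = 1*(-144) = -144)
P = -4887/1189 (P = 4887*(-1/1189) = -4887/1189 ≈ -4.1102)
√(P + (D(43) - 2000)*(W + 1491)) = √(-4887/1189 + (√(-11 + 43) - 2000)*(-144 + 1491)) = √(-4887/1189 + (√32 - 2000)*1347) = √(-4887/1189 + (4*√2 - 2000)*1347) = √(-4887/1189 + (-2000 + 4*√2)*1347) = √(-4887/1189 + (-2694000 + 5388*√2)) = √(-3203170887/1189 + 5388*√2)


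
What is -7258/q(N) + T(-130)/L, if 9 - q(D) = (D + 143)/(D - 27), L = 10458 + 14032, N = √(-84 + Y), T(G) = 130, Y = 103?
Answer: -9127285310/18095661 + 61693*√19/7389 ≈ -468.00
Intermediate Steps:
N = √19 (N = √(-84 + 103) = √19 ≈ 4.3589)
L = 24490
q(D) = 9 - (143 + D)/(-27 + D) (q(D) = 9 - (D + 143)/(D - 27) = 9 - (143 + D)/(-27 + D))
-7258/q(N) + T(-130)/L = -7258*(-27 + √19)/(2*(-193 + 4*√19)) + 130/24490 = -3629*(-27 + √19)/(-193 + 4*√19) + 130*(1/24490) = -3629*(-27 + √19)/(-193 + 4*√19) + 13/2449 = 13/2449 - 3629*(-27 + √19)/(-193 + 4*√19)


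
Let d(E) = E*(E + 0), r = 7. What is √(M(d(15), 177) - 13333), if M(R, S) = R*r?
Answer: I*√11758 ≈ 108.43*I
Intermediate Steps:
d(E) = E² (d(E) = E*E = E²)
M(R, S) = 7*R (M(R, S) = R*7 = 7*R)
√(M(d(15), 177) - 13333) = √(7*15² - 13333) = √(7*225 - 13333) = √(1575 - 13333) = √(-11758) = I*√11758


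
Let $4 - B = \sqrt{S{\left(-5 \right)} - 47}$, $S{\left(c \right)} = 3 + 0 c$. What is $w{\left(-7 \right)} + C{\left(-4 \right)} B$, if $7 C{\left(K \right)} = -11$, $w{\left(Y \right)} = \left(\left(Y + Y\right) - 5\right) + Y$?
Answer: $- \frac{226}{7} + \frac{22 i \sqrt{11}}{7} \approx -32.286 + 10.424 i$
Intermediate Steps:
$w{\left(Y \right)} = -5 + 3 Y$ ($w{\left(Y \right)} = \left(2 Y - 5\right) + Y = \left(-5 + 2 Y\right) + Y = -5 + 3 Y$)
$C{\left(K \right)} = - \frac{11}{7}$ ($C{\left(K \right)} = \frac{1}{7} \left(-11\right) = - \frac{11}{7}$)
$S{\left(c \right)} = 3$ ($S{\left(c \right)} = 3 + 0 = 3$)
$B = 4 - 2 i \sqrt{11}$ ($B = 4 - \sqrt{3 - 47} = 4 - \sqrt{-44} = 4 - 2 i \sqrt{11} \approx 4.0 - 6.6332 i$)
$w{\left(-7 \right)} + C{\left(-4 \right)} B = \left(-5 + 3 \left(-7\right)\right) - \frac{11 \left(4 - 2 i \sqrt{11}\right)}{7} = \left(-5 - 21\right) - \left(\frac{44}{7} - \frac{22 i \sqrt{11}}{7}\right) = -26 - \left(\frac{44}{7} - \frac{22 i \sqrt{11}}{7}\right) = - \frac{226}{7} + \frac{22 i \sqrt{11}}{7}$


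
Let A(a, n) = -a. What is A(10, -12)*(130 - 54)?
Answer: -760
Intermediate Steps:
A(10, -12)*(130 - 54) = (-1*10)*(130 - 54) = -10*76 = -760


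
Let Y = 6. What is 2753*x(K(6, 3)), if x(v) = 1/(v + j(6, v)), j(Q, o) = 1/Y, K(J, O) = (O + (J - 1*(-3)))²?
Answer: 16518/865 ≈ 19.096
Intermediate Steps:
K(J, O) = (3 + J + O)² (K(J, O) = (O + (J + 3))² = (O + (3 + J))² = (3 + J + O)²)
j(Q, o) = ⅙ (j(Q, o) = 1/6 = ⅙)
x(v) = 1/(⅙ + v) (x(v) = 1/(v + ⅙) = 1/(⅙ + v))
2753*x(K(6, 3)) = 2753*(6/(1 + 6*(3 + 6 + 3)²)) = 2753*(6/(1 + 6*12²)) = 2753*(6/(1 + 6*144)) = 2753*(6/(1 + 864)) = 2753*(6/865) = 16518/865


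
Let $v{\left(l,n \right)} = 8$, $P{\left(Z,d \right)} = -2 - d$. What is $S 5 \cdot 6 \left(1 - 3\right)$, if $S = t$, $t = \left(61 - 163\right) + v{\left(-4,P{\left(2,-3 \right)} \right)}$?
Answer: $5640$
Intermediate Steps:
$t = -94$ ($t = \left(61 - 163\right) + 8 = -102 + 8 = -94$)
$S = -94$
$S 5 \cdot 6 \left(1 - 3\right) = - 94 \cdot 5 \cdot 6 \left(1 - 3\right) = - 94 \cdot 30 \left(1 - 3\right) = - 94 \cdot 30 \left(-2\right) = \left(-94\right) \left(-60\right) = 5640$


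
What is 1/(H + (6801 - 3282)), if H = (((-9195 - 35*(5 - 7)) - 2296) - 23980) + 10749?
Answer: -1/21133 ≈ -4.7319e-5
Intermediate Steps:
H = -24652 (H = (((-9195 - 35*(-2)) - 2296) - 23980) + 10749 = (((-9195 + 70) - 2296) - 23980) + 10749 = ((-9125 - 2296) - 23980) + 10749 = (-11421 - 23980) + 10749 = -35401 + 10749 = -24652)
1/(H + (6801 - 3282)) = 1/(-24652 + (6801 - 3282)) = 1/(-24652 + 3519) = 1/(-21133) = -1/21133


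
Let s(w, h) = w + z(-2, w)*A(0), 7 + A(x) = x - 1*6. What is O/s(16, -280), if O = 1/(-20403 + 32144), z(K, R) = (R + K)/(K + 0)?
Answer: 1/1256287 ≈ 7.9600e-7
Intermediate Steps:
A(x) = -13 + x (A(x) = -7 + (x - 1*6) = -7 + (x - 6) = -7 + (-6 + x) = -13 + x)
z(K, R) = (K + R)/K
s(w, h) = -13 + 15*w/2 (s(w, h) = w + ((-2 + w)/(-2))*(-13 + 0) = w - (-2 + w)/2*(-13) = w + (1 - w/2)*(-13) = w + (-13 + 13*w/2) = -13 + 15*w/2)
O = 1/11741 ≈ 8.5172e-5
O/s(16, -280) = 1/(11741*(-13 + (15/2)*16)) = 1/(11741*(-13 + 120)) = (1/11741)/107 = (1/11741)*(1/107) = 1/1256287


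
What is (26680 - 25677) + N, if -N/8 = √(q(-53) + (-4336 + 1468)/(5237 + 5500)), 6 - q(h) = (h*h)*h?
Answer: 1003 - 8*√1907074806279/3579 ≈ -2083.8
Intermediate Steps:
q(h) = 6 - h³ (q(h) = 6 - h*h*h = 6 - h²*h = 6 - h³)
N = -8*√1907074806279/3579 (N = -8*√((6 - 1*(-53)³) + (-4336 + 1468)/(5237 + 5500)) = -8*√((6 - 1*(-148877)) - 2868/10737) = -8*√((6 + 148877) - 2868*1/10737) = -8*√(148883 - 956/3579) = -8*√1907074806279/3579 ≈ -3086.8)
(26680 - 25677) + N = (26680 - 25677) - 8*√1907074806279/3579 = 1003 - 8*√1907074806279/3579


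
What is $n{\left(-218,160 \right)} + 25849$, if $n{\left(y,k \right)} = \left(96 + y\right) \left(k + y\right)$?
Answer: $32925$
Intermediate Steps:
$n{\left(-218,160 \right)} + 25849 = \left(\left(-218\right)^{2} + 96 \cdot 160 + 96 \left(-218\right) + 160 \left(-218\right)\right) + 25849 = \left(47524 + 15360 - 20928 - 34880\right) + 25849 = 7076 + 25849 = 32925$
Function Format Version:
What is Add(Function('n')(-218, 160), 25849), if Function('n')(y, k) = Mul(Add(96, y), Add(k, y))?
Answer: 32925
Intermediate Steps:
Add(Function('n')(-218, 160), 25849) = Add(Add(Pow(-218, 2), Mul(96, 160), Mul(96, -218), Mul(160, -218)), 25849) = Add(Add(47524, 15360, -20928, -34880), 25849) = Add(7076, 25849) = 32925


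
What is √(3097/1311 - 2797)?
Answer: I*√13305270/69 ≈ 52.864*I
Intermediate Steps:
√(3097/1311 - 2797) = √(3097*(1/1311) - 2797) = √(163/69 - 2797) = √(-192830/69) = I*√13305270/69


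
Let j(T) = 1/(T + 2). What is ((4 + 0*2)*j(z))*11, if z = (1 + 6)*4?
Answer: 22/15 ≈ 1.4667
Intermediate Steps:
z = 28 (z = 7*4 = 28)
j(T) = 1/(2 + T)
((4 + 0*2)*j(z))*11 = ((4 + 0*2)/(2 + 28))*11 = ((4 + 0)/30)*11 = (4*(1/30))*11 = (2/15)*11 = 22/15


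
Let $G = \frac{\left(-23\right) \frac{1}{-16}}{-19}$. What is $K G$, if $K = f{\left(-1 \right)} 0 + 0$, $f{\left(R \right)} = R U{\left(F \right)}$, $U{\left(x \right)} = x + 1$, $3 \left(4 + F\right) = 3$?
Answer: $0$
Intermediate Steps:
$F = -3$ ($F = -4 + \frac{1}{3} \cdot 3 = -4 + 1 = -3$)
$U{\left(x \right)} = 1 + x$
$f{\left(R \right)} = - 2 R$ ($f{\left(R \right)} = R \left(1 - 3\right) = R \left(-2\right) = - 2 R$)
$G = - \frac{23}{304}$ ($G = \left(-23\right) \left(- \frac{1}{16}\right) \left(- \frac{1}{19}\right) = \frac{23}{16} \left(- \frac{1}{19}\right) = - \frac{23}{304} \approx -0.075658$)
$K = 0$ ($K = \left(-2\right) \left(-1\right) 0 + 0 = 2 \cdot 0 + 0 = 0 + 0 = 0$)
$K G = 0 \left(- \frac{23}{304}\right) = 0$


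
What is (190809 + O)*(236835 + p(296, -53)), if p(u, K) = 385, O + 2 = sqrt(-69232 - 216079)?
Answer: 45263236540 + 237220*I*sqrt(285311) ≈ 4.5263e+10 + 1.2671e+8*I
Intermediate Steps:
O = -2 + I*sqrt(285311) (O = -2 + sqrt(-69232 - 216079) = -2 + sqrt(-285311) = -2 + I*sqrt(285311) ≈ -2.0 + 534.15*I)
(190809 + O)*(236835 + p(296, -53)) = (190809 + (-2 + I*sqrt(285311)))*(236835 + 385) = (190807 + I*sqrt(285311))*237220 = 45263236540 + 237220*I*sqrt(285311)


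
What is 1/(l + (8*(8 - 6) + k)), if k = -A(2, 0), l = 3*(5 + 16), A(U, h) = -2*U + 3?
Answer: 1/80 ≈ 0.012500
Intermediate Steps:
A(U, h) = 3 - 2*U
l = 63 (l = 3*21 = 63)
k = 1 (k = -(3 - 2*2) = -(3 - 4) = -1*(-1) = 1)
1/(l + (8*(8 - 6) + k)) = 1/(63 + (8*(8 - 6) + 1)) = 1/(63 + (8*2 + 1)) = 1/(63 + (16 + 1)) = 1/(63 + 17) = 1/80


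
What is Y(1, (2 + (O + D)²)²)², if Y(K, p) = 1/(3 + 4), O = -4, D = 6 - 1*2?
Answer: 1/49 ≈ 0.020408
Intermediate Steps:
D = 4 (D = 6 - 2 = 4)
Y(K, p) = ⅐ (Y(K, p) = 1/7 = ⅐)
Y(1, (2 + (O + D)²)²)² = (⅐)² = 1/49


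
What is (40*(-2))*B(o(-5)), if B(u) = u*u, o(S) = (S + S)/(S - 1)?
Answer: -2000/9 ≈ -222.22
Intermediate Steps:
o(S) = 2*S/(-1 + S) (o(S) = (2*S)/(-1 + S) = 2*S/(-1 + S))
B(u) = u²
(40*(-2))*B(o(-5)) = (40*(-2))*(2*(-5)/(-1 - 5))² = -80*(2*(-5)/(-6))² = -80*(2*(-5)*(-⅙))² = -80*(5/3)² = -80*25/9 = -2000/9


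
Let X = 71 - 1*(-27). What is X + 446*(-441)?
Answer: -196588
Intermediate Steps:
X = 98 (X = 71 + 27 = 98)
X + 446*(-441) = 98 + 446*(-441) = 98 - 196686 = -196588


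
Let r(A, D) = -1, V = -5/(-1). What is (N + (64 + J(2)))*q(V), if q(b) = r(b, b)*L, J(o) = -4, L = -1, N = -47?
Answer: 13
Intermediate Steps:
V = 5 (V = -5*(-1) = 5)
q(b) = 1 (q(b) = -1*(-1) = 1)
(N + (64 + J(2)))*q(V) = (-47 + (64 - 4))*1 = (-47 + 60)*1 = 13*1 = 13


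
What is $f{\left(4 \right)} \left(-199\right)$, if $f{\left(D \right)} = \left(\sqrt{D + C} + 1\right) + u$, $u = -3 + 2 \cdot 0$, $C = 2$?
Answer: $398 - 199 \sqrt{6} \approx -89.448$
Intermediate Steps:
$u = -3$ ($u = -3 + 0 = -3$)
$f{\left(D \right)} = -2 + \sqrt{2 + D}$ ($f{\left(D \right)} = \left(\sqrt{D + 2} + 1\right) - 3 = \left(\sqrt{2 + D} + 1\right) - 3 = \left(1 + \sqrt{2 + D}\right) - 3 = -2 + \sqrt{2 + D}$)
$f{\left(4 \right)} \left(-199\right) = \left(-2 + \sqrt{2 + 4}\right) \left(-199\right) = \left(-2 + \sqrt{6}\right) \left(-199\right) = 398 - 199 \sqrt{6}$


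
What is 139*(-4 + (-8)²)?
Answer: 8340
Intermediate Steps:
139*(-4 + (-8)²) = 139*(-4 + 64) = 139*60 = 8340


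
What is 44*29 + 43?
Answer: 1319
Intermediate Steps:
44*29 + 43 = 1276 + 43 = 1319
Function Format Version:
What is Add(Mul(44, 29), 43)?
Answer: 1319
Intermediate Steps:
Add(Mul(44, 29), 43) = Add(1276, 43) = 1319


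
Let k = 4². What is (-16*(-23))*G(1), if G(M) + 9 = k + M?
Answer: 2944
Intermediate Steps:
k = 16
G(M) = 7 + M (G(M) = -9 + (16 + M) = 7 + M)
(-16*(-23))*G(1) = (-16*(-23))*(7 + 1) = 368*8 = 2944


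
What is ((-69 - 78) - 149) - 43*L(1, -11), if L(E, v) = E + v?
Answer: 134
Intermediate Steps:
((-69 - 78) - 149) - 43*L(1, -11) = ((-69 - 78) - 149) - 43*(1 - 11) = (-147 - 149) - 43*(-10) = -296 + 430 = 134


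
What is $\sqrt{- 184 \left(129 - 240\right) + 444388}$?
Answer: $2 \sqrt{116203} \approx 681.77$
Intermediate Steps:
$\sqrt{- 184 \left(129 - 240\right) + 444388} = \sqrt{\left(-184\right) \left(-111\right) + 444388} = \sqrt{20424 + 444388} = \sqrt{464812} = 2 \sqrt{116203}$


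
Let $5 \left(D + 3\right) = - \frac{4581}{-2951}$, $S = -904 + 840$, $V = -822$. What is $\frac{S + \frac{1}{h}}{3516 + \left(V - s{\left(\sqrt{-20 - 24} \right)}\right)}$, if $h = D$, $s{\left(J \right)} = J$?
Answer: $- \frac{1146984419}{48002295520} - \frac{2554531 i \sqrt{11}}{144006886560} \approx -0.023894 - 5.8833 \cdot 10^{-5} i$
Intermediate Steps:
$S = -64$
$D = - \frac{39684}{14755}$ ($D = -3 + \frac{\left(-4581\right) \frac{1}{-2951}}{5} = -3 + \frac{\left(-4581\right) \left(- \frac{1}{2951}\right)}{5} = -3 + \frac{1}{5} \cdot \frac{4581}{2951} = -3 + \frac{4581}{14755} = - \frac{39684}{14755} \approx -2.6895$)
$h = - \frac{39684}{14755} \approx -2.6895$
$\frac{S + \frac{1}{h}}{3516 + \left(V - s{\left(\sqrt{-20 - 24} \right)}\right)} = \frac{-64 + \frac{1}{- \frac{39684}{14755}}}{3516 - \left(822 + \sqrt{-20 - 24}\right)} = \frac{-64 - \frac{14755}{39684}}{3516 - \left(822 + \sqrt{-44}\right)} = - \frac{2554531}{39684 \left(3516 - \left(822 + 2 i \sqrt{11}\right)\right)} = - \frac{2554531}{39684 \left(2694 - 2 i \sqrt{11}\right)}$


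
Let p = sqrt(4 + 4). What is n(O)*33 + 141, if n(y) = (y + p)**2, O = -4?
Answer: 933 - 528*sqrt(2) ≈ 186.30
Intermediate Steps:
p = 2*sqrt(2) (p = sqrt(8) = 2*sqrt(2) ≈ 2.8284)
n(y) = (y + 2*sqrt(2))**2
n(O)*33 + 141 = (-4 + 2*sqrt(2))**2*33 + 141 = 33*(-4 + 2*sqrt(2))**2 + 141 = 141 + 33*(-4 + 2*sqrt(2))**2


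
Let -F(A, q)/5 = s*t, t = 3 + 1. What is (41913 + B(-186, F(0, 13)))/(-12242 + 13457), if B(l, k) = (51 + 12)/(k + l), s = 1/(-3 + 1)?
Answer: 163925/4752 ≈ 34.496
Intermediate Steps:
t = 4
s = -½ (s = 1/(-2) = -½ ≈ -0.50000)
F(A, q) = 10 (F(A, q) = -(-5)*4/2 = -5*(-2) = 10)
B(l, k) = 63/(k + l)
(41913 + B(-186, F(0, 13)))/(-12242 + 13457) = (41913 + 63/(10 - 186))/(-12242 + 13457) = (41913 + 63/(-176))/1215 = (41913 + 63*(-1/176))*(1/1215) = (41913 - 63/176)*(1/1215) = (7376625/176)*(1/1215) = 163925/4752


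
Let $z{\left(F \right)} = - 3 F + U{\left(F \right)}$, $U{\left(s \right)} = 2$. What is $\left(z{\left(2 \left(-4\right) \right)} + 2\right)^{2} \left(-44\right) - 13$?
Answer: $-34509$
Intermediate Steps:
$z{\left(F \right)} = 2 - 3 F$ ($z{\left(F \right)} = - 3 F + 2 = 2 - 3 F$)
$\left(z{\left(2 \left(-4\right) \right)} + 2\right)^{2} \left(-44\right) - 13 = \left(\left(2 - 3 \cdot 2 \left(-4\right)\right) + 2\right)^{2} \left(-44\right) - 13 = \left(\left(2 - -24\right) + 2\right)^{2} \left(-44\right) - 13 = \left(\left(2 + 24\right) + 2\right)^{2} \left(-44\right) - 13 = \left(26 + 2\right)^{2} \left(-44\right) - 13 = 28^{2} \left(-44\right) - 13 = 784 \left(-44\right) - 13 = -34496 - 13 = -34509$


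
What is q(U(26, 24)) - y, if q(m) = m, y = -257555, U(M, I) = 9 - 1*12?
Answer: 257552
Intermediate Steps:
U(M, I) = -3 (U(M, I) = 9 - 12 = -3)
q(U(26, 24)) - y = -3 - 1*(-257555) = -3 + 257555 = 257552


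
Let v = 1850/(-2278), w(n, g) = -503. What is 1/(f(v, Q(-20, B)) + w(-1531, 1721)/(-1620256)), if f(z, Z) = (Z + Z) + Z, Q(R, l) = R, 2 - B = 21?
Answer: -1620256/97214857 ≈ -0.016667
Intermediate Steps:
B = -19 (B = 2 - 1*21 = 2 - 21 = -19)
v = -925/1139 (v = 1850*(-1/2278) = -925/1139 ≈ -0.81212)
f(z, Z) = 3*Z (f(z, Z) = 2*Z + Z = 3*Z)
1/(f(v, Q(-20, B)) + w(-1531, 1721)/(-1620256)) = 1/(3*(-20) - 503/(-1620256)) = 1/(-60 - 503*(-1/1620256)) = 1/(-60 + 503/1620256) = 1/(-97214857/1620256) = -1620256/97214857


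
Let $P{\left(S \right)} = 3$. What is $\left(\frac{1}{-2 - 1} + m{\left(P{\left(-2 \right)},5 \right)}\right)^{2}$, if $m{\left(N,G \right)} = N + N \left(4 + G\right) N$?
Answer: $\frac{63001}{9} \approx 7000.1$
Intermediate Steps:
$m{\left(N,G \right)} = N + N^{2} \left(4 + G\right)$
$\left(\frac{1}{-2 - 1} + m{\left(P{\left(-2 \right)},5 \right)}\right)^{2} = \left(\frac{1}{-2 - 1} + 3 \left(1 + 4 \cdot 3 + 5 \cdot 3\right)\right)^{2} = \left(\frac{1}{-3} + 3 \left(1 + 12 + 15\right)\right)^{2} = \left(- \frac{1}{3} + 3 \cdot 28\right)^{2} = \left(- \frac{1}{3} + 84\right)^{2} = \left(\frac{251}{3}\right)^{2} = \frac{63001}{9}$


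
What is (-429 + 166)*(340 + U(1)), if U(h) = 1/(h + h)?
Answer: -179103/2 ≈ -89552.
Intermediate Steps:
U(h) = 1/(2*h)
(-429 + 166)*(340 + U(1)) = (-429 + 166)*(340 + (½)/1) = -263*(340 + (½)*1) = -263*(340 + ½) = -263*681/2 = -179103/2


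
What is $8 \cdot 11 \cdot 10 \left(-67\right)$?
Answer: $-58960$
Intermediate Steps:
$8 \cdot 11 \cdot 10 \left(-67\right) = 88 \cdot 10 \left(-67\right) = 880 \left(-67\right) = -58960$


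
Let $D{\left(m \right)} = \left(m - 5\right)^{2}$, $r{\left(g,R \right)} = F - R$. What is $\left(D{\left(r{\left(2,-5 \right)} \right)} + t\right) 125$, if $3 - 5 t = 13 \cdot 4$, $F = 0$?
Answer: $-1225$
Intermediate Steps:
$r{\left(g,R \right)} = - R$ ($r{\left(g,R \right)} = 0 - R = - R$)
$D{\left(m \right)} = \left(-5 + m\right)^{2}$
$t = - \frac{49}{5}$ ($t = \frac{3}{5} - \frac{13 \cdot 4}{5} = \frac{3}{5} - \frac{52}{5} = - \frac{49}{5} \approx -9.8$)
$\left(D{\left(r{\left(2,-5 \right)} \right)} + t\right) 125 = \left(\left(-5 - -5\right)^{2} - \frac{49}{5}\right) 125 = \left(\left(-5 + 5\right)^{2} - \frac{49}{5}\right) 125 = \left(0^{2} - \frac{49}{5}\right) 125 = \left(0 - \frac{49}{5}\right) 125 = \left(- \frac{49}{5}\right) 125 = -1225$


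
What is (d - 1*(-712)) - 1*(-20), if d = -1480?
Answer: -748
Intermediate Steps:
(d - 1*(-712)) - 1*(-20) = (-1480 - 1*(-712)) - 1*(-20) = (-1480 + 712) + 20 = -768 + 20 = -748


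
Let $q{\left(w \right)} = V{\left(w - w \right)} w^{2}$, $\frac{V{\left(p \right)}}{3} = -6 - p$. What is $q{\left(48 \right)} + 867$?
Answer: $-40605$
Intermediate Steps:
$V{\left(p \right)} = -18 - 3 p$ ($V{\left(p \right)} = 3 \left(-6 - p\right) = -18 - 3 p$)
$q{\left(w \right)} = - 18 w^{2}$ ($q{\left(w \right)} = \left(-18 - 3 \left(w - w\right)\right) w^{2} = \left(-18 - 0\right) w^{2} = \left(-18 + 0\right) w^{2} = - 18 w^{2}$)
$q{\left(48 \right)} + 867 = - 18 \cdot 48^{2} + 867 = \left(-18\right) 2304 + 867 = -41472 + 867 = -40605$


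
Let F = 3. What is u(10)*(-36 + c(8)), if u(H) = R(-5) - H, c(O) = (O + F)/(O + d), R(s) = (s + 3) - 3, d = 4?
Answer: 2105/4 ≈ 526.25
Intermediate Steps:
R(s) = s (R(s) = (3 + s) - 3 = s)
c(O) = (3 + O)/(4 + O) (c(O) = (O + 3)/(O + 4) = (3 + O)/(4 + O))
u(H) = -5 - H
u(10)*(-36 + c(8)) = (-5 - 1*10)*(-36 + (3 + 8)/(4 + 8)) = (-5 - 10)*(-36 + 11/12) = -15*(-36 + (1/12)*11) = -15*(-36 + 11/12) = -15*(-421/12) = 2105/4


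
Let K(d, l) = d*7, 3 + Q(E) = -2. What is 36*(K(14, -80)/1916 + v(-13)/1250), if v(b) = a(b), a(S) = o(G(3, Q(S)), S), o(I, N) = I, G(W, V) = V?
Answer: 101628/59875 ≈ 1.6973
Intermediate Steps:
Q(E) = -5 (Q(E) = -3 - 2 = -5)
K(d, l) = 7*d
a(S) = -5
v(b) = -5
36*(K(14, -80)/1916 + v(-13)/1250) = 36*((7*14)/1916 - 5/1250) = 36*(98*(1/1916) - 5*1/1250) = 36*(49/958 - 1/250) = 36*(2823/59875) = 101628/59875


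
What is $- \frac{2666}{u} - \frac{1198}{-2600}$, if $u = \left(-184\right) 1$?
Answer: $\frac{223501}{14950} \approx 14.95$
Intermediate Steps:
$u = -184$
$- \frac{2666}{u} - \frac{1198}{-2600} = - \frac{2666}{-184} - \frac{1198}{-2600} = \left(-2666\right) \left(- \frac{1}{184}\right) - - \frac{599}{1300} = \frac{1333}{92} + \frac{599}{1300} = \frac{223501}{14950}$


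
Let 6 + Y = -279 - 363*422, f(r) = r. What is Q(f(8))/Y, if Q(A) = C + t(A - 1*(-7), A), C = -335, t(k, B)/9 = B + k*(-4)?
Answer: 803/153471 ≈ 0.0052323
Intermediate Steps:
t(k, B) = -36*k + 9*B (t(k, B) = 9*(B + k*(-4)) = 9*(B - 4*k) = -36*k + 9*B)
Q(A) = -587 - 27*A (Q(A) = -335 + (-36*(A - 1*(-7)) + 9*A) = -335 + (-36*(A + 7) + 9*A) = -335 + (-36*(7 + A) + 9*A) = -335 + ((-252 - 36*A) + 9*A) = -335 + (-252 - 27*A) = -587 - 27*A)
Y = -153471 (Y = -6 + (-279 - 363*422) = -6 + (-279 - 153186) = -6 - 153465 = -153471)
Q(f(8))/Y = (-587 - 27*8)/(-153471) = (-587 - 216)*(-1/153471) = -803*(-1/153471) = 803/153471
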